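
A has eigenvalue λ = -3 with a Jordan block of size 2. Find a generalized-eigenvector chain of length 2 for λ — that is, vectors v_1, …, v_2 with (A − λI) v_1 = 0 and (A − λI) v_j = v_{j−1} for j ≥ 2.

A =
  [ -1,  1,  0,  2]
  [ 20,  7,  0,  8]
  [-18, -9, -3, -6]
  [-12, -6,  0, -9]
A Jordan chain for λ = -3 of length 2:
v_1 = (-2, 4, -6, 0)ᵀ
v_2 = (1, 0, 0, -2)ᵀ

Let N = A − (-3)·I. We want v_2 with N^2 v_2 = 0 but N^1 v_2 ≠ 0; then v_{j-1} := N · v_j for j = 2, …, 2.

Pick v_2 = (1, 0, 0, -2)ᵀ.
Then v_1 = N · v_2 = (-2, 4, -6, 0)ᵀ.

Sanity check: (A − (-3)·I) v_1 = (0, 0, 0, 0)ᵀ = 0. ✓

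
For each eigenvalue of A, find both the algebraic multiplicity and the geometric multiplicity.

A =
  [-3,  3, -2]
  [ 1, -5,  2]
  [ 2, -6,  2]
λ = -2: alg = 3, geom = 2

Step 1 — factor the characteristic polynomial to read off the algebraic multiplicities:
  χ_A(x) = (x + 2)^3

Step 2 — compute geometric multiplicities via the rank-nullity identity g(λ) = n − rank(A − λI):
  rank(A − (-2)·I) = 1, so dim ker(A − (-2)·I) = n − 1 = 2

Summary:
  λ = -2: algebraic multiplicity = 3, geometric multiplicity = 2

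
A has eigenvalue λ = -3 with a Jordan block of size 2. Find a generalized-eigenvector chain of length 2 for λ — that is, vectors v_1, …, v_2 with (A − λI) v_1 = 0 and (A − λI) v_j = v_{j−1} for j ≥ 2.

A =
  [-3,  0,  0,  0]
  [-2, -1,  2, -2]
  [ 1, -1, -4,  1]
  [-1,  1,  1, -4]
A Jordan chain for λ = -3 of length 2:
v_1 = (0, -2, 1, -1)ᵀ
v_2 = (1, 0, 0, 0)ᵀ

Let N = A − (-3)·I. We want v_2 with N^2 v_2 = 0 but N^1 v_2 ≠ 0; then v_{j-1} := N · v_j for j = 2, …, 2.

Pick v_2 = (1, 0, 0, 0)ᵀ.
Then v_1 = N · v_2 = (0, -2, 1, -1)ᵀ.

Sanity check: (A − (-3)·I) v_1 = (0, 0, 0, 0)ᵀ = 0. ✓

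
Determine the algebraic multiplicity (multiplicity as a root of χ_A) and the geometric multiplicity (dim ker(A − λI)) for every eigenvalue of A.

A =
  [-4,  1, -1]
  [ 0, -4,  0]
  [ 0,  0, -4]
λ = -4: alg = 3, geom = 2

Step 1 — factor the characteristic polynomial to read off the algebraic multiplicities:
  χ_A(x) = (x + 4)^3

Step 2 — compute geometric multiplicities via the rank-nullity identity g(λ) = n − rank(A − λI):
  rank(A − (-4)·I) = 1, so dim ker(A − (-4)·I) = n − 1 = 2

Summary:
  λ = -4: algebraic multiplicity = 3, geometric multiplicity = 2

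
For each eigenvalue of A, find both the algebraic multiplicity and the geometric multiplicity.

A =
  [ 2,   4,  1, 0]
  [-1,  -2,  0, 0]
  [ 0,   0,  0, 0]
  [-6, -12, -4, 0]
λ = 0: alg = 4, geom = 2

Step 1 — factor the characteristic polynomial to read off the algebraic multiplicities:
  χ_A(x) = x^4

Step 2 — compute geometric multiplicities via the rank-nullity identity g(λ) = n − rank(A − λI):
  rank(A − (0)·I) = 2, so dim ker(A − (0)·I) = n − 2 = 2

Summary:
  λ = 0: algebraic multiplicity = 4, geometric multiplicity = 2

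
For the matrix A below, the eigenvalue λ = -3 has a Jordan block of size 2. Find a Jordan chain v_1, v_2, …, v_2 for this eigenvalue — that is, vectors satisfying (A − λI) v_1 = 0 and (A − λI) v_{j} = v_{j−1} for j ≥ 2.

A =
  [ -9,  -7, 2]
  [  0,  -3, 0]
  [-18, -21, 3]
A Jordan chain for λ = -3 of length 2:
v_1 = (-6, 0, -18)ᵀ
v_2 = (1, 0, 0)ᵀ

Let N = A − (-3)·I. We want v_2 with N^2 v_2 = 0 but N^1 v_2 ≠ 0; then v_{j-1} := N · v_j for j = 2, …, 2.

Pick v_2 = (1, 0, 0)ᵀ.
Then v_1 = N · v_2 = (-6, 0, -18)ᵀ.

Sanity check: (A − (-3)·I) v_1 = (0, 0, 0)ᵀ = 0. ✓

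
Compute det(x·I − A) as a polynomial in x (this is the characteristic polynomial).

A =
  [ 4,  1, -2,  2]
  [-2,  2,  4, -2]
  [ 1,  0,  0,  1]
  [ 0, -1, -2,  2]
x^4 - 8*x^3 + 24*x^2 - 32*x + 16

Expanding det(x·I − A) (e.g. by cofactor expansion or by noting that A is similar to its Jordan form J, which has the same characteristic polynomial as A) gives
  χ_A(x) = x^4 - 8*x^3 + 24*x^2 - 32*x + 16
which factors as (x - 2)^4. The eigenvalues (with algebraic multiplicities) are λ = 2 with multiplicity 4.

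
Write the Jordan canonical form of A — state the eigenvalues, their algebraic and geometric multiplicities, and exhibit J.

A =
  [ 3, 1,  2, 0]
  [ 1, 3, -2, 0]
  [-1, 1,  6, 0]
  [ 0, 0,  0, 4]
J_2(4) ⊕ J_1(4) ⊕ J_1(4)

The characteristic polynomial is
  det(x·I − A) = x^4 - 16*x^3 + 96*x^2 - 256*x + 256 = (x - 4)^4

Eigenvalues and multiplicities (the geometric multiplicity of λ is n − rank(A − λI), which equals the number of Jordan blocks for λ):
  λ = 4: algebraic multiplicity = 4, geometric multiplicity = 3

Determining the block sizes for each eigenvalue:
  λ = 4: 3 blocks summing to 4 forces exactly one block of size 2 and the rest size 1 → block sizes [2, 1, 1]

Assembling the blocks gives a Jordan form
J =
  [4, 1, 0, 0]
  [0, 4, 0, 0]
  [0, 0, 4, 0]
  [0, 0, 0, 4]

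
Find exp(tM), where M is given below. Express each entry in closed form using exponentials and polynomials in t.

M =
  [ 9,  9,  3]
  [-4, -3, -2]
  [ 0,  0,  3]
e^{tM} =
  [6*t*exp(3*t) + exp(3*t), 9*t*exp(3*t), 3*t*exp(3*t)]
  [-4*t*exp(3*t), -6*t*exp(3*t) + exp(3*t), -2*t*exp(3*t)]
  [0, 0, exp(3*t)]

Strategy: write M = P · J · P⁻¹ where J is a Jordan canonical form, so e^{tM} = P · e^{tJ} · P⁻¹, and e^{tJ} can be computed block-by-block.

M has Jordan form
J =
  [3, 1, 0]
  [0, 3, 0]
  [0, 0, 3]
(up to reordering of blocks).

Per-block formulas:
  For a 1×1 block at λ = 3: exp(t · [3]) = [e^(3t)].
  For a 2×2 Jordan block J_2(3): exp(t · J_2(3)) = e^(3t)·(I + t·N), where N is the 2×2 nilpotent shift.

After assembling e^{tJ} and conjugating by P, we get:

e^{tM} =
  [6*t*exp(3*t) + exp(3*t), 9*t*exp(3*t), 3*t*exp(3*t)]
  [-4*t*exp(3*t), -6*t*exp(3*t) + exp(3*t), -2*t*exp(3*t)]
  [0, 0, exp(3*t)]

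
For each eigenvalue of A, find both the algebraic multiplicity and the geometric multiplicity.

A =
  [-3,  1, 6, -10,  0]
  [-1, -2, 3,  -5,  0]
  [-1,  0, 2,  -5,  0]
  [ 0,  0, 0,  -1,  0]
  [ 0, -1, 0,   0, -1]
λ = -1: alg = 5, geom = 3

Step 1 — factor the characteristic polynomial to read off the algebraic multiplicities:
  χ_A(x) = (x + 1)^5

Step 2 — compute geometric multiplicities via the rank-nullity identity g(λ) = n − rank(A − λI):
  rank(A − (-1)·I) = 2, so dim ker(A − (-1)·I) = n − 2 = 3

Summary:
  λ = -1: algebraic multiplicity = 5, geometric multiplicity = 3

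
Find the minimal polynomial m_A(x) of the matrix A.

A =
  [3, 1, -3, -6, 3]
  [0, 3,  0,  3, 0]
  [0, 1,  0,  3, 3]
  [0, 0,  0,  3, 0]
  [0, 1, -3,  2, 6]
x^2 - 6*x + 9

The characteristic polynomial is χ_A(x) = (x - 3)^5, so the eigenvalues are known. The minimal polynomial is
  m_A(x) = Π_λ (x − λ)^{k_λ}
where k_λ is the size of the *largest* Jordan block for λ (equivalently, the smallest k with (A − λI)^k v = 0 for every generalised eigenvector v of λ).

  λ = 3: largest Jordan block has size 2, contributing (x − 3)^2

So m_A(x) = (x - 3)^2 = x^2 - 6*x + 9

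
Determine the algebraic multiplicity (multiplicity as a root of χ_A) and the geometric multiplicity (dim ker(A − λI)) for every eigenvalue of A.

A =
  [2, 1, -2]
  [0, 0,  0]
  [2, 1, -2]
λ = 0: alg = 3, geom = 2

Step 1 — factor the characteristic polynomial to read off the algebraic multiplicities:
  χ_A(x) = x^3

Step 2 — compute geometric multiplicities via the rank-nullity identity g(λ) = n − rank(A − λI):
  rank(A − (0)·I) = 1, so dim ker(A − (0)·I) = n − 1 = 2

Summary:
  λ = 0: algebraic multiplicity = 3, geometric multiplicity = 2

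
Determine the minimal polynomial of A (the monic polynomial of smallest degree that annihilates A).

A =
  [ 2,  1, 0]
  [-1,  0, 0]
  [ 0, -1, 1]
x^3 - 3*x^2 + 3*x - 1

The characteristic polynomial is χ_A(x) = (x - 1)^3, so the eigenvalues are known. The minimal polynomial is
  m_A(x) = Π_λ (x − λ)^{k_λ}
where k_λ is the size of the *largest* Jordan block for λ (equivalently, the smallest k with (A − λI)^k v = 0 for every generalised eigenvector v of λ).

  λ = 1: largest Jordan block has size 3, contributing (x − 1)^3

So m_A(x) = (x - 1)^3 = x^3 - 3*x^2 + 3*x - 1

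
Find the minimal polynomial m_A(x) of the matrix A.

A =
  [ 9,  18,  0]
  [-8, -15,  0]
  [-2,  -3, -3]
x^2 + 6*x + 9

The characteristic polynomial is χ_A(x) = (x + 3)^3, so the eigenvalues are known. The minimal polynomial is
  m_A(x) = Π_λ (x − λ)^{k_λ}
where k_λ is the size of the *largest* Jordan block for λ (equivalently, the smallest k with (A − λI)^k v = 0 for every generalised eigenvector v of λ).

  λ = -3: largest Jordan block has size 2, contributing (x + 3)^2

So m_A(x) = (x + 3)^2 = x^2 + 6*x + 9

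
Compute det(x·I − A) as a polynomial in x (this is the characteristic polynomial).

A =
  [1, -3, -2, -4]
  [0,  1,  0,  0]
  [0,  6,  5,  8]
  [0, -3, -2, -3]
x^4 - 4*x^3 + 6*x^2 - 4*x + 1

Expanding det(x·I − A) (e.g. by cofactor expansion or by noting that A is similar to its Jordan form J, which has the same characteristic polynomial as A) gives
  χ_A(x) = x^4 - 4*x^3 + 6*x^2 - 4*x + 1
which factors as (x - 1)^4. The eigenvalues (with algebraic multiplicities) are λ = 1 with multiplicity 4.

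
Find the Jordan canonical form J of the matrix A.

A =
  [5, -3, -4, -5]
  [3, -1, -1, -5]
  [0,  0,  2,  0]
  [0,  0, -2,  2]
J_3(2) ⊕ J_1(2)

The characteristic polynomial is
  det(x·I − A) = x^4 - 8*x^3 + 24*x^2 - 32*x + 16 = (x - 2)^4

Eigenvalues and multiplicities (the geometric multiplicity of λ is n − rank(A − λI), which equals the number of Jordan blocks for λ):
  λ = 2: algebraic multiplicity = 4, geometric multiplicity = 2

Determining the block sizes for each eigenvalue:
  λ = 2: with am = 4 and gm = 2, the partition is not yet determined (e.g. several partitions of 4 into 2 parts exist). Let N = A − (2)·I. Computing rank(N^1) = 2, rank(N^2) = 1, rank(N^3) = 0; the number of blocks of size ≥ j is rank(N^{j−1}) − rank(N^j), giving [2, 1, 1]. So we have 1 block(s) of size 3, 1 block(s) of size 1 → block sizes [3, 1]

Assembling the blocks gives a Jordan form
J =
  [2, 1, 0, 0]
  [0, 2, 1, 0]
  [0, 0, 2, 0]
  [0, 0, 0, 2]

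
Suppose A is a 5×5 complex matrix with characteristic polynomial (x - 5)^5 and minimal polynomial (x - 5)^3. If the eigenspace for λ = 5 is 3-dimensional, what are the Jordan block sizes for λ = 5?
Block sizes for λ = 5: [3, 1, 1]

Step 1 — from the characteristic polynomial, algebraic multiplicity of λ = 5 is 5. From dim ker(A − (5)·I) = 3, there are exactly 3 Jordan blocks for λ = 5.
Step 2 — from the minimal polynomial, the factor (x − 5)^3 tells us the largest block for λ = 5 has size 3.
Step 3 — with total size 5, 3 blocks, and largest block 3, the block sizes (in nonincreasing order) are [3, 1, 1].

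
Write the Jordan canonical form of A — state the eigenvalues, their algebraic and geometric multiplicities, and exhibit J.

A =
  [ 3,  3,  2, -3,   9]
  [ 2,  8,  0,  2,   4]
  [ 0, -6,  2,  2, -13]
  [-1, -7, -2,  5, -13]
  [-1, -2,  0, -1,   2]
J_3(4) ⊕ J_2(4)

The characteristic polynomial is
  det(x·I − A) = x^5 - 20*x^4 + 160*x^3 - 640*x^2 + 1280*x - 1024 = (x - 4)^5

Eigenvalues and multiplicities (the geometric multiplicity of λ is n − rank(A − λI), which equals the number of Jordan blocks for λ):
  λ = 4: algebraic multiplicity = 5, geometric multiplicity = 2

Determining the block sizes for each eigenvalue:
  λ = 4: with am = 5 and gm = 2, the partition is not yet determined (e.g. several partitions of 5 into 2 parts exist). Let N = A − (4)·I. Computing rank(N^1) = 3, rank(N^2) = 1, rank(N^3) = 0; the number of blocks of size ≥ j is rank(N^{j−1}) − rank(N^j), giving [2, 2, 1]. So we have 1 block(s) of size 3, 1 block(s) of size 2 → block sizes [3, 2]

Assembling the blocks gives a Jordan form
J =
  [4, 1, 0, 0, 0]
  [0, 4, 1, 0, 0]
  [0, 0, 4, 0, 0]
  [0, 0, 0, 4, 1]
  [0, 0, 0, 0, 4]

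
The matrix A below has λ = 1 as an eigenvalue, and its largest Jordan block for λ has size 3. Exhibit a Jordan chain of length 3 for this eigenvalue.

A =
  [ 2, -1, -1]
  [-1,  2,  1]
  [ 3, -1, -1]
A Jordan chain for λ = 1 of length 3:
v_1 = (-1, 1, -2)ᵀ
v_2 = (1, -1, 3)ᵀ
v_3 = (1, 0, 0)ᵀ

Let N = A − (1)·I. We want v_3 with N^3 v_3 = 0 but N^2 v_3 ≠ 0; then v_{j-1} := N · v_j for j = 3, …, 2.

Pick v_3 = (1, 0, 0)ᵀ.
Then v_2 = N · v_3 = (1, -1, 3)ᵀ.
Then v_1 = N · v_2 = (-1, 1, -2)ᵀ.

Sanity check: (A − (1)·I) v_1 = (0, 0, 0)ᵀ = 0. ✓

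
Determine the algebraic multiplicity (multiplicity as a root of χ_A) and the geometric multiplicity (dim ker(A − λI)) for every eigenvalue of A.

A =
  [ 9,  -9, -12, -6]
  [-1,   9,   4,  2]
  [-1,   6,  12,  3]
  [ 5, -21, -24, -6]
λ = 6: alg = 4, geom = 2

Step 1 — factor the characteristic polynomial to read off the algebraic multiplicities:
  χ_A(x) = (x - 6)^4

Step 2 — compute geometric multiplicities via the rank-nullity identity g(λ) = n − rank(A − λI):
  rank(A − (6)·I) = 2, so dim ker(A − (6)·I) = n − 2 = 2

Summary:
  λ = 6: algebraic multiplicity = 4, geometric multiplicity = 2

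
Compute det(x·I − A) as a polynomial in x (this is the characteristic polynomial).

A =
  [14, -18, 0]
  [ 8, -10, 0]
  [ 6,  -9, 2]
x^3 - 6*x^2 + 12*x - 8

Expanding det(x·I − A) (e.g. by cofactor expansion or by noting that A is similar to its Jordan form J, which has the same characteristic polynomial as A) gives
  χ_A(x) = x^3 - 6*x^2 + 12*x - 8
which factors as (x - 2)^3. The eigenvalues (with algebraic multiplicities) are λ = 2 with multiplicity 3.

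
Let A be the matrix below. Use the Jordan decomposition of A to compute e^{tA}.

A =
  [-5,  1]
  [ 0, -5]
e^{tA} =
  [exp(-5*t), t*exp(-5*t)]
  [0, exp(-5*t)]

Strategy: write A = P · J · P⁻¹ where J is a Jordan canonical form, so e^{tA} = P · e^{tJ} · P⁻¹, and e^{tJ} can be computed block-by-block.

A has Jordan form
J =
  [-5,  1]
  [ 0, -5]
(up to reordering of blocks).

Per-block formulas:
  For a 2×2 Jordan block J_2(-5): exp(t · J_2(-5)) = e^(-5t)·(I + t·N), where N is the 2×2 nilpotent shift.

After assembling e^{tJ} and conjugating by P, we get:

e^{tA} =
  [exp(-5*t), t*exp(-5*t)]
  [0, exp(-5*t)]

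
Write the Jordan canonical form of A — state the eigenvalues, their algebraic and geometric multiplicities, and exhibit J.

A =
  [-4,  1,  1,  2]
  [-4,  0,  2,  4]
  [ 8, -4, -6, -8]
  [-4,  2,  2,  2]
J_2(-2) ⊕ J_1(-2) ⊕ J_1(-2)

The characteristic polynomial is
  det(x·I − A) = x^4 + 8*x^3 + 24*x^2 + 32*x + 16 = (x + 2)^4

Eigenvalues and multiplicities (the geometric multiplicity of λ is n − rank(A − λI), which equals the number of Jordan blocks for λ):
  λ = -2: algebraic multiplicity = 4, geometric multiplicity = 3

Determining the block sizes for each eigenvalue:
  λ = -2: 3 blocks summing to 4 forces exactly one block of size 2 and the rest size 1 → block sizes [2, 1, 1]

Assembling the blocks gives a Jordan form
J =
  [-2,  1,  0,  0]
  [ 0, -2,  0,  0]
  [ 0,  0, -2,  0]
  [ 0,  0,  0, -2]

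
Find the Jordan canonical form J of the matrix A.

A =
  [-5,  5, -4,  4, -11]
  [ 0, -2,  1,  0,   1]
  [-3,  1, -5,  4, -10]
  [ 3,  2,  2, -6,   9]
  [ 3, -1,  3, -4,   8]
J_3(-2) ⊕ J_2(-2)

The characteristic polynomial is
  det(x·I − A) = x^5 + 10*x^4 + 40*x^3 + 80*x^2 + 80*x + 32 = (x + 2)^5

Eigenvalues and multiplicities (the geometric multiplicity of λ is n − rank(A − λI), which equals the number of Jordan blocks for λ):
  λ = -2: algebraic multiplicity = 5, geometric multiplicity = 2

Determining the block sizes for each eigenvalue:
  λ = -2: with am = 5 and gm = 2, the partition is not yet determined (e.g. several partitions of 5 into 2 parts exist). Let N = A − (-2)·I. Computing rank(N^1) = 3, rank(N^2) = 1, rank(N^3) = 0; the number of blocks of size ≥ j is rank(N^{j−1}) − rank(N^j), giving [2, 2, 1]. So we have 1 block(s) of size 3, 1 block(s) of size 2 → block sizes [3, 2]

Assembling the blocks gives a Jordan form
J =
  [-2,  1,  0,  0,  0]
  [ 0, -2,  1,  0,  0]
  [ 0,  0, -2,  0,  0]
  [ 0,  0,  0, -2,  1]
  [ 0,  0,  0,  0, -2]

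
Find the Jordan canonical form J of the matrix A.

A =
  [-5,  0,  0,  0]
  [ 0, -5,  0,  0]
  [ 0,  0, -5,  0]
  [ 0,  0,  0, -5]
J_1(-5) ⊕ J_1(-5) ⊕ J_1(-5) ⊕ J_1(-5)

The characteristic polynomial is
  det(x·I − A) = x^4 + 20*x^3 + 150*x^2 + 500*x + 625 = (x + 5)^4

Eigenvalues and multiplicities (the geometric multiplicity of λ is n − rank(A − λI), which equals the number of Jordan blocks for λ):
  λ = -5: algebraic multiplicity = 4, geometric multiplicity = 4

Determining the block sizes for each eigenvalue:
  λ = -5: gm = am = 4, so every block has size 1 → block sizes [1, 1, 1, 1]

Assembling the blocks gives a Jordan form
J =
  [-5,  0,  0,  0]
  [ 0, -5,  0,  0]
  [ 0,  0, -5,  0]
  [ 0,  0,  0, -5]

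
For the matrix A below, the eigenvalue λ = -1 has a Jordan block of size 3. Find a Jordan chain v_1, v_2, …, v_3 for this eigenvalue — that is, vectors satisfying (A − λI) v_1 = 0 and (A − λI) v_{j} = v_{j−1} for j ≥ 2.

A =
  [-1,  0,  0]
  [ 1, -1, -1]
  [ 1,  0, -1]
A Jordan chain for λ = -1 of length 3:
v_1 = (0, -1, 0)ᵀ
v_2 = (0, 1, 1)ᵀ
v_3 = (1, 0, 0)ᵀ

Let N = A − (-1)·I. We want v_3 with N^3 v_3 = 0 but N^2 v_3 ≠ 0; then v_{j-1} := N · v_j for j = 3, …, 2.

Pick v_3 = (1, 0, 0)ᵀ.
Then v_2 = N · v_3 = (0, 1, 1)ᵀ.
Then v_1 = N · v_2 = (0, -1, 0)ᵀ.

Sanity check: (A − (-1)·I) v_1 = (0, 0, 0)ᵀ = 0. ✓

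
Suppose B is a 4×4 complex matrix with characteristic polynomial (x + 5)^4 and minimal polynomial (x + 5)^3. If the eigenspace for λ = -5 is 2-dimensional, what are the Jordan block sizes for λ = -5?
Block sizes for λ = -5: [3, 1]

Step 1 — from the characteristic polynomial, algebraic multiplicity of λ = -5 is 4. From dim ker(B − (-5)·I) = 2, there are exactly 2 Jordan blocks for λ = -5.
Step 2 — from the minimal polynomial, the factor (x + 5)^3 tells us the largest block for λ = -5 has size 3.
Step 3 — with total size 4, 2 blocks, and largest block 3, the block sizes (in nonincreasing order) are [3, 1].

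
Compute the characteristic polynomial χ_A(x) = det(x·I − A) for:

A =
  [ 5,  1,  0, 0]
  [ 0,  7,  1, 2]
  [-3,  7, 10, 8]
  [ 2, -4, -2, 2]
x^4 - 24*x^3 + 216*x^2 - 864*x + 1296

Expanding det(x·I − A) (e.g. by cofactor expansion or by noting that A is similar to its Jordan form J, which has the same characteristic polynomial as A) gives
  χ_A(x) = x^4 - 24*x^3 + 216*x^2 - 864*x + 1296
which factors as (x - 6)^4. The eigenvalues (with algebraic multiplicities) are λ = 6 with multiplicity 4.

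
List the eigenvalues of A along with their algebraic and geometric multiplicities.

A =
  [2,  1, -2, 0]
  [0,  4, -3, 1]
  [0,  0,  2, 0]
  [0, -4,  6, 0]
λ = 2: alg = 4, geom = 2

Step 1 — factor the characteristic polynomial to read off the algebraic multiplicities:
  χ_A(x) = (x - 2)^4

Step 2 — compute geometric multiplicities via the rank-nullity identity g(λ) = n − rank(A − λI):
  rank(A − (2)·I) = 2, so dim ker(A − (2)·I) = n − 2 = 2

Summary:
  λ = 2: algebraic multiplicity = 4, geometric multiplicity = 2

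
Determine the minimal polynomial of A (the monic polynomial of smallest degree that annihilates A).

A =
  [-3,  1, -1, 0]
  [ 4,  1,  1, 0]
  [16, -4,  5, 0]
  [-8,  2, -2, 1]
x^3 - 3*x^2 + 3*x - 1

The characteristic polynomial is χ_A(x) = (x - 1)^4, so the eigenvalues are known. The minimal polynomial is
  m_A(x) = Π_λ (x − λ)^{k_λ}
where k_λ is the size of the *largest* Jordan block for λ (equivalently, the smallest k with (A − λI)^k v = 0 for every generalised eigenvector v of λ).

  λ = 1: largest Jordan block has size 3, contributing (x − 1)^3

So m_A(x) = (x - 1)^3 = x^3 - 3*x^2 + 3*x - 1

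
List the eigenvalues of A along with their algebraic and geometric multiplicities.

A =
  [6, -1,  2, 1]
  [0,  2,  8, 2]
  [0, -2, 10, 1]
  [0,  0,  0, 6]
λ = 6: alg = 4, geom = 2

Step 1 — factor the characteristic polynomial to read off the algebraic multiplicities:
  χ_A(x) = (x - 6)^4

Step 2 — compute geometric multiplicities via the rank-nullity identity g(λ) = n − rank(A − λI):
  rank(A − (6)·I) = 2, so dim ker(A − (6)·I) = n − 2 = 2

Summary:
  λ = 6: algebraic multiplicity = 4, geometric multiplicity = 2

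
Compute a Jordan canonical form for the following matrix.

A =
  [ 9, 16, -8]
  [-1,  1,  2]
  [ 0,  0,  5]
J_2(5) ⊕ J_1(5)

The characteristic polynomial is
  det(x·I − A) = x^3 - 15*x^2 + 75*x - 125 = (x - 5)^3

Eigenvalues and multiplicities (the geometric multiplicity of λ is n − rank(A − λI), which equals the number of Jordan blocks for λ):
  λ = 5: algebraic multiplicity = 3, geometric multiplicity = 2

Determining the block sizes for each eigenvalue:
  λ = 5: 2 blocks summing to 3 forces exactly one block of size 2 and the rest size 1 → block sizes [2, 1]

Assembling the blocks gives a Jordan form
J =
  [5, 1, 0]
  [0, 5, 0]
  [0, 0, 5]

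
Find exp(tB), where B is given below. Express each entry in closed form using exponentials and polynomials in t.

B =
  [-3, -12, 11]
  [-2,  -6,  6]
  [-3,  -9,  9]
e^{tB} =
  [1 - 3*t, 9*t^2/2 - 12*t, -3*t^2 + 11*t]
  [-2*t, 3*t^2 - 6*t + 1, -2*t^2 + 6*t]
  [-3*t, 9*t^2/2 - 9*t, -3*t^2 + 9*t + 1]

Strategy: write B = P · J · P⁻¹ where J is a Jordan canonical form, so e^{tB} = P · e^{tJ} · P⁻¹, and e^{tJ} can be computed block-by-block.

B has Jordan form
J =
  [0, 1, 0]
  [0, 0, 1]
  [0, 0, 0]
(up to reordering of blocks).

Per-block formulas:
  For a 3×3 Jordan block J_3(0): exp(t · J_3(0)) = e^(0t)·(I + t·N + (t^2/2)·N^2), where N is the 3×3 nilpotent shift.

After assembling e^{tJ} and conjugating by P, we get:

e^{tB} =
  [1 - 3*t, 9*t^2/2 - 12*t, -3*t^2 + 11*t]
  [-2*t, 3*t^2 - 6*t + 1, -2*t^2 + 6*t]
  [-3*t, 9*t^2/2 - 9*t, -3*t^2 + 9*t + 1]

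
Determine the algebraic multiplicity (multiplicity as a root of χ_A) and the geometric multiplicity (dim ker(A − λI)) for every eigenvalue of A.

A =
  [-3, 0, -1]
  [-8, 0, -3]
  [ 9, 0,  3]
λ = 0: alg = 3, geom = 1

Step 1 — factor the characteristic polynomial to read off the algebraic multiplicities:
  χ_A(x) = x^3

Step 2 — compute geometric multiplicities via the rank-nullity identity g(λ) = n − rank(A − λI):
  rank(A − (0)·I) = 2, so dim ker(A − (0)·I) = n − 2 = 1

Summary:
  λ = 0: algebraic multiplicity = 3, geometric multiplicity = 1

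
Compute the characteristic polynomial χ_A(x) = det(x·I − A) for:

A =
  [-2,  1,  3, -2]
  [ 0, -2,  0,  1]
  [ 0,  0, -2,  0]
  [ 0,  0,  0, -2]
x^4 + 8*x^3 + 24*x^2 + 32*x + 16

Expanding det(x·I − A) (e.g. by cofactor expansion or by noting that A is similar to its Jordan form J, which has the same characteristic polynomial as A) gives
  χ_A(x) = x^4 + 8*x^3 + 24*x^2 + 32*x + 16
which factors as (x + 2)^4. The eigenvalues (with algebraic multiplicities) are λ = -2 with multiplicity 4.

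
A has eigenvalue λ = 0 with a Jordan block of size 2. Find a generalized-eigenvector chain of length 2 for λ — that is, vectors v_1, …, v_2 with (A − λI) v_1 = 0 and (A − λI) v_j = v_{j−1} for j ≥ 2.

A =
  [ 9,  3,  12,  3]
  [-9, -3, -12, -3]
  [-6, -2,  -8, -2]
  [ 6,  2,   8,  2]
A Jordan chain for λ = 0 of length 2:
v_1 = (9, -9, -6, 6)ᵀ
v_2 = (1, 0, 0, 0)ᵀ

Let N = A − (0)·I. We want v_2 with N^2 v_2 = 0 but N^1 v_2 ≠ 0; then v_{j-1} := N · v_j for j = 2, …, 2.

Pick v_2 = (1, 0, 0, 0)ᵀ.
Then v_1 = N · v_2 = (9, -9, -6, 6)ᵀ.

Sanity check: (A − (0)·I) v_1 = (0, 0, 0, 0)ᵀ = 0. ✓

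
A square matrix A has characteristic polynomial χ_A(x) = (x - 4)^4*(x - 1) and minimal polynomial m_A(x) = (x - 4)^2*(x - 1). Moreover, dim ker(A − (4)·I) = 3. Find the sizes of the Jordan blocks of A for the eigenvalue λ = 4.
Block sizes for λ = 4: [2, 1, 1]

Step 1 — from the characteristic polynomial, algebraic multiplicity of λ = 4 is 4. From dim ker(A − (4)·I) = 3, there are exactly 3 Jordan blocks for λ = 4.
Step 2 — from the minimal polynomial, the factor (x − 4)^2 tells us the largest block for λ = 4 has size 2.
Step 3 — with total size 4, 3 blocks, and largest block 2, the block sizes (in nonincreasing order) are [2, 1, 1].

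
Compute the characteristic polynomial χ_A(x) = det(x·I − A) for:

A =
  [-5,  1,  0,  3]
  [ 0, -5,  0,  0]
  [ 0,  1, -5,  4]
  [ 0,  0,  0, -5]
x^4 + 20*x^3 + 150*x^2 + 500*x + 625

Expanding det(x·I − A) (e.g. by cofactor expansion or by noting that A is similar to its Jordan form J, which has the same characteristic polynomial as A) gives
  χ_A(x) = x^4 + 20*x^3 + 150*x^2 + 500*x + 625
which factors as (x + 5)^4. The eigenvalues (with algebraic multiplicities) are λ = -5 with multiplicity 4.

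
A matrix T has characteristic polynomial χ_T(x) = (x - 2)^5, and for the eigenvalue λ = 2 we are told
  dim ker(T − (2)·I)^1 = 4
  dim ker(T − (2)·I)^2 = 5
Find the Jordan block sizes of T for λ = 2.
Block sizes for λ = 2: [2, 1, 1, 1]

From the dimensions of kernels of powers, the number of Jordan blocks of size at least j is d_j − d_{j−1} where d_j = dim ker(N^j) (with d_0 = 0). Computing the differences gives [4, 1].
The number of blocks of size exactly k is (#blocks of size ≥ k) − (#blocks of size ≥ k + 1), so the partition is: 3 block(s) of size 1, 1 block(s) of size 2.
In nonincreasing order the block sizes are [2, 1, 1, 1].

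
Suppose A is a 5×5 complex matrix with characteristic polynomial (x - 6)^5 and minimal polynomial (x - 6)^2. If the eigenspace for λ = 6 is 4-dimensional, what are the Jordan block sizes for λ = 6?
Block sizes for λ = 6: [2, 1, 1, 1]

Step 1 — from the characteristic polynomial, algebraic multiplicity of λ = 6 is 5. From dim ker(A − (6)·I) = 4, there are exactly 4 Jordan blocks for λ = 6.
Step 2 — from the minimal polynomial, the factor (x − 6)^2 tells us the largest block for λ = 6 has size 2.
Step 3 — with total size 5, 4 blocks, and largest block 2, the block sizes (in nonincreasing order) are [2, 1, 1, 1].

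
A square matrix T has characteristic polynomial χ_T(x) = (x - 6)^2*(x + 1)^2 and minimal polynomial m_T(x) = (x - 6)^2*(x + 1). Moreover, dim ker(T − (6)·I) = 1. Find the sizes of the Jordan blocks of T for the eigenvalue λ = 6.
Block sizes for λ = 6: [2]

Step 1 — from the characteristic polynomial, algebraic multiplicity of λ = 6 is 2. From dim ker(T − (6)·I) = 1, there are exactly 1 Jordan blocks for λ = 6.
Step 2 — from the minimal polynomial, the factor (x − 6)^2 tells us the largest block for λ = 6 has size 2.
Step 3 — with total size 2, 1 blocks, and largest block 2, the block sizes (in nonincreasing order) are [2].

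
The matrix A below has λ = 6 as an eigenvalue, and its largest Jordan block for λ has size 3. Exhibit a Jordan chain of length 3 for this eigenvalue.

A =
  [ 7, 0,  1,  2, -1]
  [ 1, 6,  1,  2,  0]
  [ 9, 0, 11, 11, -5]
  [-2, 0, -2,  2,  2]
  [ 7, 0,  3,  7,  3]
A Jordan chain for λ = 6 of length 3:
v_1 = (0, 4, 0, 0, 0)ᵀ
v_2 = (0, 0, 4, 0, 4)ᵀ
v_3 = (1, 0, -1, 0, 0)ᵀ

Let N = A − (6)·I. We want v_3 with N^3 v_3 = 0 but N^2 v_3 ≠ 0; then v_{j-1} := N · v_j for j = 3, …, 2.

Pick v_3 = (1, 0, -1, 0, 0)ᵀ.
Then v_2 = N · v_3 = (0, 0, 4, 0, 4)ᵀ.
Then v_1 = N · v_2 = (0, 4, 0, 0, 0)ᵀ.

Sanity check: (A − (6)·I) v_1 = (0, 0, 0, 0, 0)ᵀ = 0. ✓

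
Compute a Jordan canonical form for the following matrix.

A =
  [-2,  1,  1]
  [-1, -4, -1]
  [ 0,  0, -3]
J_2(-3) ⊕ J_1(-3)

The characteristic polynomial is
  det(x·I − A) = x^3 + 9*x^2 + 27*x + 27 = (x + 3)^3

Eigenvalues and multiplicities (the geometric multiplicity of λ is n − rank(A − λI), which equals the number of Jordan blocks for λ):
  λ = -3: algebraic multiplicity = 3, geometric multiplicity = 2

Determining the block sizes for each eigenvalue:
  λ = -3: 2 blocks summing to 3 forces exactly one block of size 2 and the rest size 1 → block sizes [2, 1]

Assembling the blocks gives a Jordan form
J =
  [-3,  1,  0]
  [ 0, -3,  0]
  [ 0,  0, -3]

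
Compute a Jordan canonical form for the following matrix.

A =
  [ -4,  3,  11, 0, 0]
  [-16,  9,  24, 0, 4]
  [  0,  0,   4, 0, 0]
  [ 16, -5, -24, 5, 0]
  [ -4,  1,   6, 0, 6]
J_1(2) ⊕ J_2(4) ⊕ J_2(5)

The characteristic polynomial is
  det(x·I − A) = x^5 - 20*x^4 + 157*x^3 - 602*x^2 + 1120*x - 800 = (x - 5)^2*(x - 4)^2*(x - 2)

Eigenvalues and multiplicities (the geometric multiplicity of λ is n − rank(A − λI), which equals the number of Jordan blocks for λ):
  λ = 2: algebraic multiplicity = 1, geometric multiplicity = 1
  λ = 4: algebraic multiplicity = 2, geometric multiplicity = 1
  λ = 5: algebraic multiplicity = 2, geometric multiplicity = 1

Determining the block sizes for each eigenvalue:
  λ = 2: one block (gm = 1), so the single block has size am = 1 → block sizes [1]
  λ = 4: one block (gm = 1), so the single block has size am = 2 → block sizes [2]
  λ = 5: one block (gm = 1), so the single block has size am = 2 → block sizes [2]

Assembling the blocks gives a Jordan form
J =
  [2, 0, 0, 0, 0]
  [0, 4, 1, 0, 0]
  [0, 0, 4, 0, 0]
  [0, 0, 0, 5, 1]
  [0, 0, 0, 0, 5]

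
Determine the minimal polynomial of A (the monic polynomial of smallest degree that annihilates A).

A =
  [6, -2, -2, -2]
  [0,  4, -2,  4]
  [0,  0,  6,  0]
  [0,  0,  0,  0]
x^3 - 10*x^2 + 24*x

The characteristic polynomial is χ_A(x) = x*(x - 6)^2*(x - 4), so the eigenvalues are known. The minimal polynomial is
  m_A(x) = Π_λ (x − λ)^{k_λ}
where k_λ is the size of the *largest* Jordan block for λ (equivalently, the smallest k with (A − λI)^k v = 0 for every generalised eigenvector v of λ).

  λ = 0: largest Jordan block has size 1, contributing (x − 0)
  λ = 4: largest Jordan block has size 1, contributing (x − 4)
  λ = 6: largest Jordan block has size 1, contributing (x − 6)

So m_A(x) = x*(x - 6)*(x - 4) = x^3 - 10*x^2 + 24*x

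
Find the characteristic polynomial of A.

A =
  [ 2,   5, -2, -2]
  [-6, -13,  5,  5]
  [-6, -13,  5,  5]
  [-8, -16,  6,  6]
x^4

Expanding det(x·I − A) (e.g. by cofactor expansion or by noting that A is similar to its Jordan form J, which has the same characteristic polynomial as A) gives
  χ_A(x) = x^4
which factors as x^4. The eigenvalues (with algebraic multiplicities) are λ = 0 with multiplicity 4.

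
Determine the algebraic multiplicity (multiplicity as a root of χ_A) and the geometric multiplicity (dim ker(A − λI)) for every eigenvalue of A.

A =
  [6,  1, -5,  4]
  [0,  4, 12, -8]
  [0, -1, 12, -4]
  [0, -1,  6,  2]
λ = 6: alg = 4, geom = 2

Step 1 — factor the characteristic polynomial to read off the algebraic multiplicities:
  χ_A(x) = (x - 6)^4

Step 2 — compute geometric multiplicities via the rank-nullity identity g(λ) = n − rank(A − λI):
  rank(A − (6)·I) = 2, so dim ker(A − (6)·I) = n − 2 = 2

Summary:
  λ = 6: algebraic multiplicity = 4, geometric multiplicity = 2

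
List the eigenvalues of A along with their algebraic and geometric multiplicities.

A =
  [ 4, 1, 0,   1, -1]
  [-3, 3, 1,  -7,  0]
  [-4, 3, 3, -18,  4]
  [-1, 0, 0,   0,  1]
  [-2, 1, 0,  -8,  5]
λ = 3: alg = 5, geom = 2

Step 1 — factor the characteristic polynomial to read off the algebraic multiplicities:
  χ_A(x) = (x - 3)^5

Step 2 — compute geometric multiplicities via the rank-nullity identity g(λ) = n − rank(A − λI):
  rank(A − (3)·I) = 3, so dim ker(A − (3)·I) = n − 3 = 2

Summary:
  λ = 3: algebraic multiplicity = 5, geometric multiplicity = 2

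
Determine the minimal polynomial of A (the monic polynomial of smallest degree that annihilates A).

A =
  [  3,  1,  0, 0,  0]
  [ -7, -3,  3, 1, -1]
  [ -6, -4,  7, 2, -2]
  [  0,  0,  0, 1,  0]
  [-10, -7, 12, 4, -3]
x^3 - 3*x^2 + 3*x - 1

The characteristic polynomial is χ_A(x) = (x - 1)^5, so the eigenvalues are known. The minimal polynomial is
  m_A(x) = Π_λ (x − λ)^{k_λ}
where k_λ is the size of the *largest* Jordan block for λ (equivalently, the smallest k with (A − λI)^k v = 0 for every generalised eigenvector v of λ).

  λ = 1: largest Jordan block has size 3, contributing (x − 1)^3

So m_A(x) = (x - 1)^3 = x^3 - 3*x^2 + 3*x - 1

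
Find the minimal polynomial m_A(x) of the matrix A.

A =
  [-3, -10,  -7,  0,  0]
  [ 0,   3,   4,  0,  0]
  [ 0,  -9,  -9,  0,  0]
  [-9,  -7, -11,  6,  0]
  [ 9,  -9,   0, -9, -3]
x^4 + 3*x^3 - 27*x^2 - 135*x - 162

The characteristic polynomial is χ_A(x) = (x - 6)*(x + 3)^4, so the eigenvalues are known. The minimal polynomial is
  m_A(x) = Π_λ (x − λ)^{k_λ}
where k_λ is the size of the *largest* Jordan block for λ (equivalently, the smallest k with (A − λI)^k v = 0 for every generalised eigenvector v of λ).

  λ = -3: largest Jordan block has size 3, contributing (x + 3)^3
  λ = 6: largest Jordan block has size 1, contributing (x − 6)

So m_A(x) = (x - 6)*(x + 3)^3 = x^4 + 3*x^3 - 27*x^2 - 135*x - 162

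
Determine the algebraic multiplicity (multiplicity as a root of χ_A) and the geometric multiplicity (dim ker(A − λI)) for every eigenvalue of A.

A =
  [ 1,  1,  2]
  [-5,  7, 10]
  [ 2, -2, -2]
λ = 2: alg = 3, geom = 2

Step 1 — factor the characteristic polynomial to read off the algebraic multiplicities:
  χ_A(x) = (x - 2)^3

Step 2 — compute geometric multiplicities via the rank-nullity identity g(λ) = n − rank(A − λI):
  rank(A − (2)·I) = 1, so dim ker(A − (2)·I) = n − 1 = 2

Summary:
  λ = 2: algebraic multiplicity = 3, geometric multiplicity = 2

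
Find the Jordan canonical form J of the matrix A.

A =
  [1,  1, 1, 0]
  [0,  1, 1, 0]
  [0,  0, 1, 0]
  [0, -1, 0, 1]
J_3(1) ⊕ J_1(1)

The characteristic polynomial is
  det(x·I − A) = x^4 - 4*x^3 + 6*x^2 - 4*x + 1 = (x - 1)^4

Eigenvalues and multiplicities (the geometric multiplicity of λ is n − rank(A − λI), which equals the number of Jordan blocks for λ):
  λ = 1: algebraic multiplicity = 4, geometric multiplicity = 2

Determining the block sizes for each eigenvalue:
  λ = 1: with am = 4 and gm = 2, the partition is not yet determined (e.g. several partitions of 4 into 2 parts exist). Let N = A − (1)·I. Computing rank(N^1) = 2, rank(N^2) = 1, rank(N^3) = 0; the number of blocks of size ≥ j is rank(N^{j−1}) − rank(N^j), giving [2, 1, 1]. So we have 1 block(s) of size 3, 1 block(s) of size 1 → block sizes [3, 1]

Assembling the blocks gives a Jordan form
J =
  [1, 1, 0, 0]
  [0, 1, 1, 0]
  [0, 0, 1, 0]
  [0, 0, 0, 1]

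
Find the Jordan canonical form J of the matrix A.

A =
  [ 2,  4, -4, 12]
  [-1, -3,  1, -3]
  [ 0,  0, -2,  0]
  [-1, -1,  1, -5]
J_2(-2) ⊕ J_1(-2) ⊕ J_1(-2)

The characteristic polynomial is
  det(x·I − A) = x^4 + 8*x^3 + 24*x^2 + 32*x + 16 = (x + 2)^4

Eigenvalues and multiplicities (the geometric multiplicity of λ is n − rank(A − λI), which equals the number of Jordan blocks for λ):
  λ = -2: algebraic multiplicity = 4, geometric multiplicity = 3

Determining the block sizes for each eigenvalue:
  λ = -2: 3 blocks summing to 4 forces exactly one block of size 2 and the rest size 1 → block sizes [2, 1, 1]

Assembling the blocks gives a Jordan form
J =
  [-2,  1,  0,  0]
  [ 0, -2,  0,  0]
  [ 0,  0, -2,  0]
  [ 0,  0,  0, -2]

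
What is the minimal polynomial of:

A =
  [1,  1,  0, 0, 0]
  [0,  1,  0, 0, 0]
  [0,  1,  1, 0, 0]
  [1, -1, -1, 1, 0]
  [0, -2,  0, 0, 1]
x^2 - 2*x + 1

The characteristic polynomial is χ_A(x) = (x - 1)^5, so the eigenvalues are known. The minimal polynomial is
  m_A(x) = Π_λ (x − λ)^{k_λ}
where k_λ is the size of the *largest* Jordan block for λ (equivalently, the smallest k with (A − λI)^k v = 0 for every generalised eigenvector v of λ).

  λ = 1: largest Jordan block has size 2, contributing (x − 1)^2

So m_A(x) = (x - 1)^2 = x^2 - 2*x + 1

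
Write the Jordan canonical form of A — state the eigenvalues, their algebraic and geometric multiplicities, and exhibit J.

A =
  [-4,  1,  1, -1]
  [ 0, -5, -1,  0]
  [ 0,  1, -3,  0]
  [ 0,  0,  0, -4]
J_2(-4) ⊕ J_2(-4)

The characteristic polynomial is
  det(x·I − A) = x^4 + 16*x^3 + 96*x^2 + 256*x + 256 = (x + 4)^4

Eigenvalues and multiplicities (the geometric multiplicity of λ is n − rank(A − λI), which equals the number of Jordan blocks for λ):
  λ = -4: algebraic multiplicity = 4, geometric multiplicity = 2

Determining the block sizes for each eigenvalue:
  λ = -4: with am = 4 and gm = 2, the partition is not yet determined (e.g. several partitions of 4 into 2 parts exist). Let N = A − (-4)·I. Computing rank(N^1) = 2, rank(N^2) = 0; the number of blocks of size ≥ j is rank(N^{j−1}) − rank(N^j), giving [2, 2]. So we have 2 block(s) of size 2 → block sizes [2, 2]

Assembling the blocks gives a Jordan form
J =
  [-4,  1,  0,  0]
  [ 0, -4,  0,  0]
  [ 0,  0, -4,  1]
  [ 0,  0,  0, -4]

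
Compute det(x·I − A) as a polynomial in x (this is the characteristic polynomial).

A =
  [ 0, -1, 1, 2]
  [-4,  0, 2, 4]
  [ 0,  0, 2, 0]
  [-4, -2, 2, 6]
x^4 - 8*x^3 + 24*x^2 - 32*x + 16

Expanding det(x·I − A) (e.g. by cofactor expansion or by noting that A is similar to its Jordan form J, which has the same characteristic polynomial as A) gives
  χ_A(x) = x^4 - 8*x^3 + 24*x^2 - 32*x + 16
which factors as (x - 2)^4. The eigenvalues (with algebraic multiplicities) are λ = 2 with multiplicity 4.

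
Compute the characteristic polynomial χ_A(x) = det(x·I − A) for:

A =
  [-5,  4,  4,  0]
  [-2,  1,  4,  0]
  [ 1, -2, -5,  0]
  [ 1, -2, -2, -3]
x^4 + 12*x^3 + 54*x^2 + 108*x + 81

Expanding det(x·I − A) (e.g. by cofactor expansion or by noting that A is similar to its Jordan form J, which has the same characteristic polynomial as A) gives
  χ_A(x) = x^4 + 12*x^3 + 54*x^2 + 108*x + 81
which factors as (x + 3)^4. The eigenvalues (with algebraic multiplicities) are λ = -3 with multiplicity 4.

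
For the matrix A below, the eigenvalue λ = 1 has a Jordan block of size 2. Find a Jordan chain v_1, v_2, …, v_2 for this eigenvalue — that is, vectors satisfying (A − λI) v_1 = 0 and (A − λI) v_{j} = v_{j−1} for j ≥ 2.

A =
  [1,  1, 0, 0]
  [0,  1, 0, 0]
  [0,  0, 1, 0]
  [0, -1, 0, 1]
A Jordan chain for λ = 1 of length 2:
v_1 = (1, 0, 0, -1)ᵀ
v_2 = (0, 1, 0, 0)ᵀ

Let N = A − (1)·I. We want v_2 with N^2 v_2 = 0 but N^1 v_2 ≠ 0; then v_{j-1} := N · v_j for j = 2, …, 2.

Pick v_2 = (0, 1, 0, 0)ᵀ.
Then v_1 = N · v_2 = (1, 0, 0, -1)ᵀ.

Sanity check: (A − (1)·I) v_1 = (0, 0, 0, 0)ᵀ = 0. ✓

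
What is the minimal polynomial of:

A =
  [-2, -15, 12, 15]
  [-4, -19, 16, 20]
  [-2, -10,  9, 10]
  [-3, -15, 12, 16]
x^2 - 2*x + 1

The characteristic polynomial is χ_A(x) = (x - 1)^4, so the eigenvalues are known. The minimal polynomial is
  m_A(x) = Π_λ (x − λ)^{k_λ}
where k_λ is the size of the *largest* Jordan block for λ (equivalently, the smallest k with (A − λI)^k v = 0 for every generalised eigenvector v of λ).

  λ = 1: largest Jordan block has size 2, contributing (x − 1)^2

So m_A(x) = (x - 1)^2 = x^2 - 2*x + 1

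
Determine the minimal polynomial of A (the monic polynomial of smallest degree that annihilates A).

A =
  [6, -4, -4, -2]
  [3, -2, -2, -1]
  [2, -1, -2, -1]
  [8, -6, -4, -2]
x^3

The characteristic polynomial is χ_A(x) = x^4, so the eigenvalues are known. The minimal polynomial is
  m_A(x) = Π_λ (x − λ)^{k_λ}
where k_λ is the size of the *largest* Jordan block for λ (equivalently, the smallest k with (A − λI)^k v = 0 for every generalised eigenvector v of λ).

  λ = 0: largest Jordan block has size 3, contributing (x − 0)^3

So m_A(x) = x^3 = x^3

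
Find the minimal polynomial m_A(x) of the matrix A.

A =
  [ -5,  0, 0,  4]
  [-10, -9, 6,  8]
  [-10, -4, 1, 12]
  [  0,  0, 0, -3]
x^2 + 8*x + 15

The characteristic polynomial is χ_A(x) = (x + 3)^2*(x + 5)^2, so the eigenvalues are known. The minimal polynomial is
  m_A(x) = Π_λ (x − λ)^{k_λ}
where k_λ is the size of the *largest* Jordan block for λ (equivalently, the smallest k with (A − λI)^k v = 0 for every generalised eigenvector v of λ).

  λ = -5: largest Jordan block has size 1, contributing (x + 5)
  λ = -3: largest Jordan block has size 1, contributing (x + 3)

So m_A(x) = (x + 3)*(x + 5) = x^2 + 8*x + 15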